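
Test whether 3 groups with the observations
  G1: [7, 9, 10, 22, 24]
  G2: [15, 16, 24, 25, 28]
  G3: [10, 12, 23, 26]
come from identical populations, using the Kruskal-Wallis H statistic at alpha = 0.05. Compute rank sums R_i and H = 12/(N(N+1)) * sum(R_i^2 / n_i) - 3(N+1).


Step 1: Combine all N = 14 observations and assign midranks.
sorted (value, group, rank): (7,G1,1), (9,G1,2), (10,G1,3.5), (10,G3,3.5), (12,G3,5), (15,G2,6), (16,G2,7), (22,G1,8), (23,G3,9), (24,G1,10.5), (24,G2,10.5), (25,G2,12), (26,G3,13), (28,G2,14)
Step 2: Sum ranks within each group.
R_1 = 25 (n_1 = 5)
R_2 = 49.5 (n_2 = 5)
R_3 = 30.5 (n_3 = 4)
Step 3: H = 12/(N(N+1)) * sum(R_i^2/n_i) - 3(N+1)
     = 12/(14*15) * (25^2/5 + 49.5^2/5 + 30.5^2/4) - 3*15
     = 0.057143 * 847.612 - 45
     = 3.435000.
Step 4: Ties present; correction factor C = 1 - 12/(14^3 - 14) = 0.995604. Corrected H = 3.435000 / 0.995604 = 3.450166.
Step 5: Under H0, H ~ chi^2(2); p-value = 0.178158.
Step 6: alpha = 0.05. fail to reject H0.

H = 3.4502, df = 2, p = 0.178158, fail to reject H0.


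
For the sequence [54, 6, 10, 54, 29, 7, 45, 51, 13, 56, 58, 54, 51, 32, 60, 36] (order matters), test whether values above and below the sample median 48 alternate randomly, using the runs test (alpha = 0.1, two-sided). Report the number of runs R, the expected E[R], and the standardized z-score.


Step 1: Compute median = 48; label A = above, B = below.
Labels in order: ABBABBBABAAAABAB  (n_A = 8, n_B = 8)
Step 2: Count runs R = 10.
Step 3: Under H0 (random ordering), E[R] = 2*n_A*n_B/(n_A+n_B) + 1 = 2*8*8/16 + 1 = 9.0000.
        Var[R] = 2*n_A*n_B*(2*n_A*n_B - n_A - n_B) / ((n_A+n_B)^2 * (n_A+n_B-1)) = 14336/3840 = 3.7333.
        SD[R] = 1.9322.
Step 4: Continuity-corrected z = (R - 0.5 - E[R]) / SD[R] = (10 - 0.5 - 9.0000) / 1.9322 = 0.2588.
Step 5: Two-sided p-value via normal approximation = 2*(1 - Phi(|z|)) = 0.795809.
Step 6: alpha = 0.1. fail to reject H0.

R = 10, z = 0.2588, p = 0.795809, fail to reject H0.


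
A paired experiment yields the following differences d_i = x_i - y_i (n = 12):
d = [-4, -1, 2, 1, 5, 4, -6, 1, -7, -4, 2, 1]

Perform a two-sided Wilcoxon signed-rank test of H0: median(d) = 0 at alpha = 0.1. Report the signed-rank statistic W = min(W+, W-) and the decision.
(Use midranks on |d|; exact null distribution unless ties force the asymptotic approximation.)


Step 1: Drop any zero differences (none here) and take |d_i|.
|d| = [4, 1, 2, 1, 5, 4, 6, 1, 7, 4, 2, 1]
Step 2: Midrank |d_i| (ties get averaged ranks).
ranks: |4|->8, |1|->2.5, |2|->5.5, |1|->2.5, |5|->10, |4|->8, |6|->11, |1|->2.5, |7|->12, |4|->8, |2|->5.5, |1|->2.5
Step 3: Attach original signs; sum ranks with positive sign and with negative sign.
W+ = 5.5 + 2.5 + 10 + 8 + 2.5 + 5.5 + 2.5 = 36.5
W- = 8 + 2.5 + 11 + 12 + 8 = 41.5
(Check: W+ + W- = 78 should equal n(n+1)/2 = 78.)
Step 4: Test statistic W = min(W+, W-) = 36.5.
Step 5: Ties in |d|, so use the tie-corrected normal approximation.
        E[W] = n(n+1)/4 = 12*13/4 = 39.
        Tie groups: |d|=1 (t=4), |d|=2 (t=2), |d|=4 (t=3); sum(t^3 - t) = 90.
        Var[W] = n(n+1)(2n+1)/24 - sum(t^3-t)/48 = 3900/24 - 90/48 = 160.625.
        z = (W - E[W]) / sqrt(Var[W]) = (36.5 - 39) / 12.6738 = -0.1973.
        Two-sided p = 2*Phi(z) = 0.843626.
Step 6: alpha = 0.1. fail to reject H0.

W+ = 36.5, W- = 41.5, W = min = 36.5, p = 0.843626, fail to reject H0.


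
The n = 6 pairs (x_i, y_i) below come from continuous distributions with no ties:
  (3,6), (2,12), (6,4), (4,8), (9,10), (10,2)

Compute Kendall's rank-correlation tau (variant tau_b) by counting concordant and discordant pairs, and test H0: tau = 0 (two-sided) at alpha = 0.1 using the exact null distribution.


Step 1: Enumerate the 15 unordered pairs (i,j) with i<j and classify each by sign(x_j-x_i) * sign(y_j-y_i).
  (1,2):dx=-1,dy=+6->D; (1,3):dx=+3,dy=-2->D; (1,4):dx=+1,dy=+2->C; (1,5):dx=+6,dy=+4->C
  (1,6):dx=+7,dy=-4->D; (2,3):dx=+4,dy=-8->D; (2,4):dx=+2,dy=-4->D; (2,5):dx=+7,dy=-2->D
  (2,6):dx=+8,dy=-10->D; (3,4):dx=-2,dy=+4->D; (3,5):dx=+3,dy=+6->C; (3,6):dx=+4,dy=-2->D
  (4,5):dx=+5,dy=+2->C; (4,6):dx=+6,dy=-6->D; (5,6):dx=+1,dy=-8->D
Step 2: C = 4, D = 11, total pairs = 15.
Step 3: tau = (C - D)/(n(n-1)/2) = (4 - 11)/15 = -0.466667.
Step 4: Exact two-sided p-value (enumerate n! = 720 permutations of y under H0): p = 0.272222.
Step 5: alpha = 0.1. fail to reject H0.

tau_b = -0.4667 (C=4, D=11), p = 0.272222, fail to reject H0.


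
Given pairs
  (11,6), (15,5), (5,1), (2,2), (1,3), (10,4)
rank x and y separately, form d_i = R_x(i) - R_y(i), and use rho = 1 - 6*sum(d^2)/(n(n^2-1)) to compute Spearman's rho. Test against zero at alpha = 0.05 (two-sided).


Step 1: Rank x and y separately (midranks; no ties here).
rank(x): 11->5, 15->6, 5->3, 2->2, 1->1, 10->4
rank(y): 6->6, 5->5, 1->1, 2->2, 3->3, 4->4
Step 2: d_i = R_x(i) - R_y(i); compute d_i^2.
  (5-6)^2=1, (6-5)^2=1, (3-1)^2=4, (2-2)^2=0, (1-3)^2=4, (4-4)^2=0
sum(d^2) = 10.
Step 3: rho = 1 - 6*10 / (6*(6^2 - 1)) = 1 - 60/210 = 0.714286.
Step 4: Under H0, t = rho * sqrt((n-2)/(1-rho^2)) = 2.0412 ~ t(4).
Step 5: Two-sided p-value from the t-distribution with 4 df = 0.110787.
Step 6: alpha = 0.05. fail to reject H0.

rho = 0.7143, p = 0.110787, fail to reject H0 at alpha = 0.05.


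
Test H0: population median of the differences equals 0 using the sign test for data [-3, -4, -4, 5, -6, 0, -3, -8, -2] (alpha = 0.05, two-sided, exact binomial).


Step 1: Discard zero differences. Original n = 9; n_eff = number of nonzero differences = 8.
Nonzero differences (with sign): -3, -4, -4, +5, -6, -3, -8, -2
Step 2: Count signs: positive = 1, negative = 7.
Step 3: Under H0: P(positive) = 0.5, so the number of positives S ~ Bin(8, 0.5).
Step 4: Two-sided exact p-value = sum of Bin(8,0.5) probabilities at or below the observed probability = 0.070312.
Step 5: alpha = 0.05. fail to reject H0.

n_eff = 8, pos = 1, neg = 7, p = 0.070312, fail to reject H0.


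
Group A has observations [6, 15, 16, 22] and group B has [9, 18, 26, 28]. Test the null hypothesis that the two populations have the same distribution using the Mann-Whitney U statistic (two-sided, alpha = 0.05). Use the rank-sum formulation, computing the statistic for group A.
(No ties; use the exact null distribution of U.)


Step 1: Combine and sort all 8 observations; assign midranks.
sorted (value, group): (6,X), (9,Y), (15,X), (16,X), (18,Y), (22,X), (26,Y), (28,Y)
ranks: 6->1, 9->2, 15->3, 16->4, 18->5, 22->6, 26->7, 28->8
Step 2: Rank sum for X: R1 = 1 + 3 + 4 + 6 = 14.
Step 3: U_X = R1 - n1(n1+1)/2 = 14 - 4*5/2 = 14 - 10 = 4.
       U_Y = n1*n2 - U_X = 16 - 4 = 12.
Step 4: No ties, so the exact null distribution of U (based on enumerating the C(8,4) = 70 equally likely rank assignments) gives the two-sided p-value.
Step 5: p-value = 0.342857; compare to alpha = 0.05. fail to reject H0.

U_X = 4, p = 0.342857, fail to reject H0 at alpha = 0.05.


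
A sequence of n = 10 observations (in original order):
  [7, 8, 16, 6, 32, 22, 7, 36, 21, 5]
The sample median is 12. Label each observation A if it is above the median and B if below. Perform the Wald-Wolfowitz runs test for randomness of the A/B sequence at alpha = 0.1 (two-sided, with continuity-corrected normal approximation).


Step 1: Compute median = 12; label A = above, B = below.
Labels in order: BBABAABAAB  (n_A = 5, n_B = 5)
Step 2: Count runs R = 7.
Step 3: Under H0 (random ordering), E[R] = 2*n_A*n_B/(n_A+n_B) + 1 = 2*5*5/10 + 1 = 6.0000.
        Var[R] = 2*n_A*n_B*(2*n_A*n_B - n_A - n_B) / ((n_A+n_B)^2 * (n_A+n_B-1)) = 2000/900 = 2.2222.
        SD[R] = 1.4907.
Step 4: Continuity-corrected z = (R - 0.5 - E[R]) / SD[R] = (7 - 0.5 - 6.0000) / 1.4907 = 0.3354.
Step 5: Two-sided p-value via normal approximation = 2*(1 - Phi(|z|)) = 0.737316.
Step 6: alpha = 0.1. fail to reject H0.

R = 7, z = 0.3354, p = 0.737316, fail to reject H0.


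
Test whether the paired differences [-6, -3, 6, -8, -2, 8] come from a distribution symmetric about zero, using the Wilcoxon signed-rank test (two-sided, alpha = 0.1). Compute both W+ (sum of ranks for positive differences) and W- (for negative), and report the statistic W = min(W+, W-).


Step 1: Drop any zero differences (none here) and take |d_i|.
|d| = [6, 3, 6, 8, 2, 8]
Step 2: Midrank |d_i| (ties get averaged ranks).
ranks: |6|->3.5, |3|->2, |6|->3.5, |8|->5.5, |2|->1, |8|->5.5
Step 3: Attach original signs; sum ranks with positive sign and with negative sign.
W+ = 3.5 + 5.5 = 9
W- = 3.5 + 2 + 5.5 + 1 = 12
(Check: W+ + W- = 21 should equal n(n+1)/2 = 21.)
Step 4: Test statistic W = min(W+, W-) = 9.
Step 5: Ties in |d|, so use the tie-corrected normal approximation.
        E[W] = n(n+1)/4 = 6*7/4 = 10.5.
        Tie groups: |d|=6 (t=2), |d|=8 (t=2); sum(t^3 - t) = 12.
        Var[W] = n(n+1)(2n+1)/24 - sum(t^3-t)/48 = 546/24 - 12/48 = 22.5.
        z = (W - E[W]) / sqrt(Var[W]) = (9 - 10.5) / 4.7434 = -0.3162.
        Two-sided p = 2*Phi(z) = 0.751830.
Step 6: alpha = 0.1. fail to reject H0.

W+ = 9, W- = 12, W = min = 9, p = 0.751830, fail to reject H0.


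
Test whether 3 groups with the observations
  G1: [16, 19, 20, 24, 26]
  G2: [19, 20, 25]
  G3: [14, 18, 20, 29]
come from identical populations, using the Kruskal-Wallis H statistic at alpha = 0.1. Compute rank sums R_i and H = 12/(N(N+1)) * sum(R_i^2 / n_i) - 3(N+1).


Step 1: Combine all N = 12 observations and assign midranks.
sorted (value, group, rank): (14,G3,1), (16,G1,2), (18,G3,3), (19,G1,4.5), (19,G2,4.5), (20,G1,7), (20,G2,7), (20,G3,7), (24,G1,9), (25,G2,10), (26,G1,11), (29,G3,12)
Step 2: Sum ranks within each group.
R_1 = 33.5 (n_1 = 5)
R_2 = 21.5 (n_2 = 3)
R_3 = 23 (n_3 = 4)
Step 3: H = 12/(N(N+1)) * sum(R_i^2/n_i) - 3(N+1)
     = 12/(12*13) * (33.5^2/5 + 21.5^2/3 + 23^2/4) - 3*13
     = 0.076923 * 510.783 - 39
     = 0.291026.
Step 4: Ties present; correction factor C = 1 - 30/(12^3 - 12) = 0.982517. Corrected H = 0.291026 / 0.982517 = 0.296204.
Step 5: Under H0, H ~ chi^2(2); p-value = 0.862343.
Step 6: alpha = 0.1. fail to reject H0.

H = 0.2962, df = 2, p = 0.862343, fail to reject H0.


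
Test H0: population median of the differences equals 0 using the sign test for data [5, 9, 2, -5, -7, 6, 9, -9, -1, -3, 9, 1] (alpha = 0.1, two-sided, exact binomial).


Step 1: Discard zero differences. Original n = 12; n_eff = number of nonzero differences = 12.
Nonzero differences (with sign): +5, +9, +2, -5, -7, +6, +9, -9, -1, -3, +9, +1
Step 2: Count signs: positive = 7, negative = 5.
Step 3: Under H0: P(positive) = 0.5, so the number of positives S ~ Bin(12, 0.5).
Step 4: Two-sided exact p-value = sum of Bin(12,0.5) probabilities at or below the observed probability = 0.774414.
Step 5: alpha = 0.1. fail to reject H0.

n_eff = 12, pos = 7, neg = 5, p = 0.774414, fail to reject H0.


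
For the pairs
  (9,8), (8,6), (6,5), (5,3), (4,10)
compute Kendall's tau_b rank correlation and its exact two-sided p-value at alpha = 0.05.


Step 1: Enumerate the 10 unordered pairs (i,j) with i<j and classify each by sign(x_j-x_i) * sign(y_j-y_i).
  (1,2):dx=-1,dy=-2->C; (1,3):dx=-3,dy=-3->C; (1,4):dx=-4,dy=-5->C; (1,5):dx=-5,dy=+2->D
  (2,3):dx=-2,dy=-1->C; (2,4):dx=-3,dy=-3->C; (2,5):dx=-4,dy=+4->D; (3,4):dx=-1,dy=-2->C
  (3,5):dx=-2,dy=+5->D; (4,5):dx=-1,dy=+7->D
Step 2: C = 6, D = 4, total pairs = 10.
Step 3: tau = (C - D)/(n(n-1)/2) = (6 - 4)/10 = 0.200000.
Step 4: Exact two-sided p-value (enumerate n! = 120 permutations of y under H0): p = 0.816667.
Step 5: alpha = 0.05. fail to reject H0.

tau_b = 0.2000 (C=6, D=4), p = 0.816667, fail to reject H0.


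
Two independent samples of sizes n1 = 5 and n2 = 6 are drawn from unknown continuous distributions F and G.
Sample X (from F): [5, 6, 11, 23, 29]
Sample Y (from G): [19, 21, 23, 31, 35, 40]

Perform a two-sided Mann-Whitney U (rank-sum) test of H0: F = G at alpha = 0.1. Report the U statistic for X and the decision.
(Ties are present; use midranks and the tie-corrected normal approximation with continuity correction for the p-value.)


Step 1: Combine and sort all 11 observations; assign midranks.
sorted (value, group): (5,X), (6,X), (11,X), (19,Y), (21,Y), (23,X), (23,Y), (29,X), (31,Y), (35,Y), (40,Y)
ranks: 5->1, 6->2, 11->3, 19->4, 21->5, 23->6.5, 23->6.5, 29->8, 31->9, 35->10, 40->11
Step 2: Rank sum for X: R1 = 1 + 2 + 3 + 6.5 + 8 = 20.5.
Step 3: U_X = R1 - n1(n1+1)/2 = 20.5 - 5*6/2 = 20.5 - 15 = 5.5.
       U_Y = n1*n2 - U_X = 30 - 5.5 = 24.5.
Step 4: Ties are present, so use the tie-corrected normal approximation (with continuity correction) for the p-value.
Step 5: p-value = 0.099576; compare to alpha = 0.1. reject H0.

U_X = 5.5, p = 0.099576, reject H0 at alpha = 0.1.


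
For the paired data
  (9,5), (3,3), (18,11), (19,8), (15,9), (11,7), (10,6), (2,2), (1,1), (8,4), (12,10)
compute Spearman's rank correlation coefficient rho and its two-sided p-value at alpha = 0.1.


Step 1: Rank x and y separately (midranks; no ties here).
rank(x): 9->5, 3->3, 18->10, 19->11, 15->9, 11->7, 10->6, 2->2, 1->1, 8->4, 12->8
rank(y): 5->5, 3->3, 11->11, 8->8, 9->9, 7->7, 6->6, 2->2, 1->1, 4->4, 10->10
Step 2: d_i = R_x(i) - R_y(i); compute d_i^2.
  (5-5)^2=0, (3-3)^2=0, (10-11)^2=1, (11-8)^2=9, (9-9)^2=0, (7-7)^2=0, (6-6)^2=0, (2-2)^2=0, (1-1)^2=0, (4-4)^2=0, (8-10)^2=4
sum(d^2) = 14.
Step 3: rho = 1 - 6*14 / (11*(11^2 - 1)) = 1 - 84/1320 = 0.936364.
Step 4: Under H0, t = rho * sqrt((n-2)/(1-rho^2)) = 8.0024 ~ t(9).
Step 5: Two-sided p-value from the t-distribution with 9 df = 0.000022.
Step 6: alpha = 0.1. reject H0.

rho = 0.9364, p = 0.000022, reject H0 at alpha = 0.1.


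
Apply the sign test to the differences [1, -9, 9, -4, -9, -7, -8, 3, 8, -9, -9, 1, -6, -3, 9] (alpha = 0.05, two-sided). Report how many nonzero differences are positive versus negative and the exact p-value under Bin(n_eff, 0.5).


Step 1: Discard zero differences. Original n = 15; n_eff = number of nonzero differences = 15.
Nonzero differences (with sign): +1, -9, +9, -4, -9, -7, -8, +3, +8, -9, -9, +1, -6, -3, +9
Step 2: Count signs: positive = 6, negative = 9.
Step 3: Under H0: P(positive) = 0.5, so the number of positives S ~ Bin(15, 0.5).
Step 4: Two-sided exact p-value = sum of Bin(15,0.5) probabilities at or below the observed probability = 0.607239.
Step 5: alpha = 0.05. fail to reject H0.

n_eff = 15, pos = 6, neg = 9, p = 0.607239, fail to reject H0.


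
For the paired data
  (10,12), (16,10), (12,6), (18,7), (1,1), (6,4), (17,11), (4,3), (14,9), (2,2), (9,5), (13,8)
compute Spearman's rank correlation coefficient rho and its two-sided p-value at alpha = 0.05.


Step 1: Rank x and y separately (midranks; no ties here).
rank(x): 10->6, 16->10, 12->7, 18->12, 1->1, 6->4, 17->11, 4->3, 14->9, 2->2, 9->5, 13->8
rank(y): 12->12, 10->10, 6->6, 7->7, 1->1, 4->4, 11->11, 3->3, 9->9, 2->2, 5->5, 8->8
Step 2: d_i = R_x(i) - R_y(i); compute d_i^2.
  (6-12)^2=36, (10-10)^2=0, (7-6)^2=1, (12-7)^2=25, (1-1)^2=0, (4-4)^2=0, (11-11)^2=0, (3-3)^2=0, (9-9)^2=0, (2-2)^2=0, (5-5)^2=0, (8-8)^2=0
sum(d^2) = 62.
Step 3: rho = 1 - 6*62 / (12*(12^2 - 1)) = 1 - 372/1716 = 0.783217.
Step 4: Under H0, t = rho * sqrt((n-2)/(1-rho^2)) = 3.9835 ~ t(10).
Step 5: Two-sided p-value from the t-distribution with 10 df = 0.002586.
Step 6: alpha = 0.05. reject H0.

rho = 0.7832, p = 0.002586, reject H0 at alpha = 0.05.


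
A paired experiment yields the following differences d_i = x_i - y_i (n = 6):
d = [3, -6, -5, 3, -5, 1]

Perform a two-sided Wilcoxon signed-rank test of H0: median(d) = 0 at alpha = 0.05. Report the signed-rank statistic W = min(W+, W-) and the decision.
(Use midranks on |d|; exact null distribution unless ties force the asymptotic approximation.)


Step 1: Drop any zero differences (none here) and take |d_i|.
|d| = [3, 6, 5, 3, 5, 1]
Step 2: Midrank |d_i| (ties get averaged ranks).
ranks: |3|->2.5, |6|->6, |5|->4.5, |3|->2.5, |5|->4.5, |1|->1
Step 3: Attach original signs; sum ranks with positive sign and with negative sign.
W+ = 2.5 + 2.5 + 1 = 6
W- = 6 + 4.5 + 4.5 = 15
(Check: W+ + W- = 21 should equal n(n+1)/2 = 21.)
Step 4: Test statistic W = min(W+, W-) = 6.
Step 5: Ties in |d|, so use the tie-corrected normal approximation.
        E[W] = n(n+1)/4 = 6*7/4 = 10.5.
        Tie groups: |d|=3 (t=2), |d|=5 (t=2); sum(t^3 - t) = 12.
        Var[W] = n(n+1)(2n+1)/24 - sum(t^3-t)/48 = 546/24 - 12/48 = 22.5.
        z = (W - E[W]) / sqrt(Var[W]) = (6 - 10.5) / 4.7434 = -0.9487.
        Two-sided p = 2*Phi(z) = 0.342782.
Step 6: alpha = 0.05. fail to reject H0.

W+ = 6, W- = 15, W = min = 6, p = 0.342782, fail to reject H0.


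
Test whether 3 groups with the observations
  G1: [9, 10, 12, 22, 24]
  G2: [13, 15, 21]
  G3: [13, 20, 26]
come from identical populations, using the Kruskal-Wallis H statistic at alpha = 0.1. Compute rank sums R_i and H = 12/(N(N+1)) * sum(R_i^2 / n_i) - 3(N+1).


Step 1: Combine all N = 11 observations and assign midranks.
sorted (value, group, rank): (9,G1,1), (10,G1,2), (12,G1,3), (13,G2,4.5), (13,G3,4.5), (15,G2,6), (20,G3,7), (21,G2,8), (22,G1,9), (24,G1,10), (26,G3,11)
Step 2: Sum ranks within each group.
R_1 = 25 (n_1 = 5)
R_2 = 18.5 (n_2 = 3)
R_3 = 22.5 (n_3 = 3)
Step 3: H = 12/(N(N+1)) * sum(R_i^2/n_i) - 3(N+1)
     = 12/(11*12) * (25^2/5 + 18.5^2/3 + 22.5^2/3) - 3*12
     = 0.090909 * 407.833 - 36
     = 1.075758.
Step 4: Ties present; correction factor C = 1 - 6/(11^3 - 11) = 0.995455. Corrected H = 1.075758 / 0.995455 = 1.080670.
Step 5: Under H0, H ~ chi^2(2); p-value = 0.582553.
Step 6: alpha = 0.1. fail to reject H0.

H = 1.0807, df = 2, p = 0.582553, fail to reject H0.


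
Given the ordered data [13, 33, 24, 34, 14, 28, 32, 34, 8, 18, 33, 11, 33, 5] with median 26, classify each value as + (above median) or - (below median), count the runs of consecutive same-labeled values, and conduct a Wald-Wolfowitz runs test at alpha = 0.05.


Step 1: Compute median = 26; label A = above, B = below.
Labels in order: BABABAAABBABAB  (n_A = 7, n_B = 7)
Step 2: Count runs R = 11.
Step 3: Under H0 (random ordering), E[R] = 2*n_A*n_B/(n_A+n_B) + 1 = 2*7*7/14 + 1 = 8.0000.
        Var[R] = 2*n_A*n_B*(2*n_A*n_B - n_A - n_B) / ((n_A+n_B)^2 * (n_A+n_B-1)) = 8232/2548 = 3.2308.
        SD[R] = 1.7974.
Step 4: Continuity-corrected z = (R - 0.5 - E[R]) / SD[R] = (11 - 0.5 - 8.0000) / 1.7974 = 1.3909.
Step 5: Two-sided p-value via normal approximation = 2*(1 - Phi(|z|)) = 0.164264.
Step 6: alpha = 0.05. fail to reject H0.

R = 11, z = 1.3909, p = 0.164264, fail to reject H0.


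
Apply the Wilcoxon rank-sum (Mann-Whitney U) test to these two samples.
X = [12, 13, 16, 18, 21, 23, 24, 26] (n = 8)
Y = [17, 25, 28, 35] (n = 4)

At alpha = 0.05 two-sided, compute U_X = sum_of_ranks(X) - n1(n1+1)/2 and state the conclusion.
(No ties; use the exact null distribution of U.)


Step 1: Combine and sort all 12 observations; assign midranks.
sorted (value, group): (12,X), (13,X), (16,X), (17,Y), (18,X), (21,X), (23,X), (24,X), (25,Y), (26,X), (28,Y), (35,Y)
ranks: 12->1, 13->2, 16->3, 17->4, 18->5, 21->6, 23->7, 24->8, 25->9, 26->10, 28->11, 35->12
Step 2: Rank sum for X: R1 = 1 + 2 + 3 + 5 + 6 + 7 + 8 + 10 = 42.
Step 3: U_X = R1 - n1(n1+1)/2 = 42 - 8*9/2 = 42 - 36 = 6.
       U_Y = n1*n2 - U_X = 32 - 6 = 26.
Step 4: No ties, so the exact null distribution of U (based on enumerating the C(12,8) = 495 equally likely rank assignments) gives the two-sided p-value.
Step 5: p-value = 0.109091; compare to alpha = 0.05. fail to reject H0.

U_X = 6, p = 0.109091, fail to reject H0 at alpha = 0.05.


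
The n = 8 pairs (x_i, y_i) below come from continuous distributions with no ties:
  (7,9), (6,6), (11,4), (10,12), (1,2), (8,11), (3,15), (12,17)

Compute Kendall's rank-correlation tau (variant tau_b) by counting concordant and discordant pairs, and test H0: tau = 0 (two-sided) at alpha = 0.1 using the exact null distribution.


Step 1: Enumerate the 28 unordered pairs (i,j) with i<j and classify each by sign(x_j-x_i) * sign(y_j-y_i).
  (1,2):dx=-1,dy=-3->C; (1,3):dx=+4,dy=-5->D; (1,4):dx=+3,dy=+3->C; (1,5):dx=-6,dy=-7->C
  (1,6):dx=+1,dy=+2->C; (1,7):dx=-4,dy=+6->D; (1,8):dx=+5,dy=+8->C; (2,3):dx=+5,dy=-2->D
  (2,4):dx=+4,dy=+6->C; (2,5):dx=-5,dy=-4->C; (2,6):dx=+2,dy=+5->C; (2,7):dx=-3,dy=+9->D
  (2,8):dx=+6,dy=+11->C; (3,4):dx=-1,dy=+8->D; (3,5):dx=-10,dy=-2->C; (3,6):dx=-3,dy=+7->D
  (3,7):dx=-8,dy=+11->D; (3,8):dx=+1,dy=+13->C; (4,5):dx=-9,dy=-10->C; (4,6):dx=-2,dy=-1->C
  (4,7):dx=-7,dy=+3->D; (4,8):dx=+2,dy=+5->C; (5,6):dx=+7,dy=+9->C; (5,7):dx=+2,dy=+13->C
  (5,8):dx=+11,dy=+15->C; (6,7):dx=-5,dy=+4->D; (6,8):dx=+4,dy=+6->C; (7,8):dx=+9,dy=+2->C
Step 2: C = 19, D = 9, total pairs = 28.
Step 3: tau = (C - D)/(n(n-1)/2) = (19 - 9)/28 = 0.357143.
Step 4: Exact two-sided p-value (enumerate n! = 40320 permutations of y under H0): p = 0.275099.
Step 5: alpha = 0.1. fail to reject H0.

tau_b = 0.3571 (C=19, D=9), p = 0.275099, fail to reject H0.


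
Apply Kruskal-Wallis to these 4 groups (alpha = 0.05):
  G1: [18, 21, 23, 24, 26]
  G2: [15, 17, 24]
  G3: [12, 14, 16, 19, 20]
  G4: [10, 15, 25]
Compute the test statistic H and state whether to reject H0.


Step 1: Combine all N = 16 observations and assign midranks.
sorted (value, group, rank): (10,G4,1), (12,G3,2), (14,G3,3), (15,G2,4.5), (15,G4,4.5), (16,G3,6), (17,G2,7), (18,G1,8), (19,G3,9), (20,G3,10), (21,G1,11), (23,G1,12), (24,G1,13.5), (24,G2,13.5), (25,G4,15), (26,G1,16)
Step 2: Sum ranks within each group.
R_1 = 60.5 (n_1 = 5)
R_2 = 25 (n_2 = 3)
R_3 = 30 (n_3 = 5)
R_4 = 20.5 (n_4 = 3)
Step 3: H = 12/(N(N+1)) * sum(R_i^2/n_i) - 3(N+1)
     = 12/(16*17) * (60.5^2/5 + 25^2/3 + 30^2/5 + 20.5^2/3) - 3*17
     = 0.044118 * 1260.47 - 51
     = 4.608824.
Step 4: Ties present; correction factor C = 1 - 12/(16^3 - 16) = 0.997059. Corrected H = 4.608824 / 0.997059 = 4.622419.
Step 5: Under H0, H ~ chi^2(3); p-value = 0.201627.
Step 6: alpha = 0.05. fail to reject H0.

H = 4.6224, df = 3, p = 0.201627, fail to reject H0.


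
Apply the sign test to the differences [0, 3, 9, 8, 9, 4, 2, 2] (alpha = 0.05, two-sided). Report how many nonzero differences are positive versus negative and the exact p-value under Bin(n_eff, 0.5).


Step 1: Discard zero differences. Original n = 8; n_eff = number of nonzero differences = 7.
Nonzero differences (with sign): +3, +9, +8, +9, +4, +2, +2
Step 2: Count signs: positive = 7, negative = 0.
Step 3: Under H0: P(positive) = 0.5, so the number of positives S ~ Bin(7, 0.5).
Step 4: Two-sided exact p-value = sum of Bin(7,0.5) probabilities at or below the observed probability = 0.015625.
Step 5: alpha = 0.05. reject H0.

n_eff = 7, pos = 7, neg = 0, p = 0.015625, reject H0.


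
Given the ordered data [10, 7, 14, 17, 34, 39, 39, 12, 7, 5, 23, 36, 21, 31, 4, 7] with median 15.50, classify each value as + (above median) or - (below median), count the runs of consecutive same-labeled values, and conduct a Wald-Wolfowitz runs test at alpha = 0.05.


Step 1: Compute median = 15.50; label A = above, B = below.
Labels in order: BBBAAAABBBAAAABB  (n_A = 8, n_B = 8)
Step 2: Count runs R = 5.
Step 3: Under H0 (random ordering), E[R] = 2*n_A*n_B/(n_A+n_B) + 1 = 2*8*8/16 + 1 = 9.0000.
        Var[R] = 2*n_A*n_B*(2*n_A*n_B - n_A - n_B) / ((n_A+n_B)^2 * (n_A+n_B-1)) = 14336/3840 = 3.7333.
        SD[R] = 1.9322.
Step 4: Continuity-corrected z = (R + 0.5 - E[R]) / SD[R] = (5 + 0.5 - 9.0000) / 1.9322 = -1.8114.
Step 5: Two-sided p-value via normal approximation = 2*(1 - Phi(|z|)) = 0.070076.
Step 6: alpha = 0.05. fail to reject H0.

R = 5, z = -1.8114, p = 0.070076, fail to reject H0.


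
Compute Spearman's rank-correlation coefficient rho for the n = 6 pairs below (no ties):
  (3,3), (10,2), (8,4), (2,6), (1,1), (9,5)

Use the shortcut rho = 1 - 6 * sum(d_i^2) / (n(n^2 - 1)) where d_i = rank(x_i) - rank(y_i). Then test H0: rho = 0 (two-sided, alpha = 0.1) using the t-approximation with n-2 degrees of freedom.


Step 1: Rank x and y separately (midranks; no ties here).
rank(x): 3->3, 10->6, 8->4, 2->2, 1->1, 9->5
rank(y): 3->3, 2->2, 4->4, 6->6, 1->1, 5->5
Step 2: d_i = R_x(i) - R_y(i); compute d_i^2.
  (3-3)^2=0, (6-2)^2=16, (4-4)^2=0, (2-6)^2=16, (1-1)^2=0, (5-5)^2=0
sum(d^2) = 32.
Step 3: rho = 1 - 6*32 / (6*(6^2 - 1)) = 1 - 192/210 = 0.085714.
Step 4: Under H0, t = rho * sqrt((n-2)/(1-rho^2)) = 0.1721 ~ t(4).
Step 5: Two-sided p-value from the t-distribution with 4 df = 0.871743.
Step 6: alpha = 0.1. fail to reject H0.

rho = 0.0857, p = 0.871743, fail to reject H0 at alpha = 0.1.


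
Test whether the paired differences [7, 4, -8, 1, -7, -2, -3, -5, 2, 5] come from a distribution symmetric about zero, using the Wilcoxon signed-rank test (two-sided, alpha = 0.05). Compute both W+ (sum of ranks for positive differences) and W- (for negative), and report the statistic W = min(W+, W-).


Step 1: Drop any zero differences (none here) and take |d_i|.
|d| = [7, 4, 8, 1, 7, 2, 3, 5, 2, 5]
Step 2: Midrank |d_i| (ties get averaged ranks).
ranks: |7|->8.5, |4|->5, |8|->10, |1|->1, |7|->8.5, |2|->2.5, |3|->4, |5|->6.5, |2|->2.5, |5|->6.5
Step 3: Attach original signs; sum ranks with positive sign and with negative sign.
W+ = 8.5 + 5 + 1 + 2.5 + 6.5 = 23.5
W- = 10 + 8.5 + 2.5 + 4 + 6.5 = 31.5
(Check: W+ + W- = 55 should equal n(n+1)/2 = 55.)
Step 4: Test statistic W = min(W+, W-) = 23.5.
Step 5: Ties in |d|, so use the tie-corrected normal approximation.
        E[W] = n(n+1)/4 = 10*11/4 = 27.5.
        Tie groups: |d|=2 (t=2), |d|=5 (t=2), |d|=7 (t=2); sum(t^3 - t) = 18.
        Var[W] = n(n+1)(2n+1)/24 - sum(t^3-t)/48 = 2310/24 - 18/48 = 95.875.
        z = (W - E[W]) / sqrt(Var[W]) = (23.5 - 27.5) / 9.7916 = -0.4085.
        Two-sided p = 2*Phi(z) = 0.682896.
Step 6: alpha = 0.05. fail to reject H0.

W+ = 23.5, W- = 31.5, W = min = 23.5, p = 0.682896, fail to reject H0.


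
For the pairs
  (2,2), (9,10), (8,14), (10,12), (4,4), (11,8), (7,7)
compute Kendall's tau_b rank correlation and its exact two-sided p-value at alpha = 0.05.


Step 1: Enumerate the 21 unordered pairs (i,j) with i<j and classify each by sign(x_j-x_i) * sign(y_j-y_i).
  (1,2):dx=+7,dy=+8->C; (1,3):dx=+6,dy=+12->C; (1,4):dx=+8,dy=+10->C; (1,5):dx=+2,dy=+2->C
  (1,6):dx=+9,dy=+6->C; (1,7):dx=+5,dy=+5->C; (2,3):dx=-1,dy=+4->D; (2,4):dx=+1,dy=+2->C
  (2,5):dx=-5,dy=-6->C; (2,6):dx=+2,dy=-2->D; (2,7):dx=-2,dy=-3->C; (3,4):dx=+2,dy=-2->D
  (3,5):dx=-4,dy=-10->C; (3,6):dx=+3,dy=-6->D; (3,7):dx=-1,dy=-7->C; (4,5):dx=-6,dy=-8->C
  (4,6):dx=+1,dy=-4->D; (4,7):dx=-3,dy=-5->C; (5,6):dx=+7,dy=+4->C; (5,7):dx=+3,dy=+3->C
  (6,7):dx=-4,dy=-1->C
Step 2: C = 16, D = 5, total pairs = 21.
Step 3: tau = (C - D)/(n(n-1)/2) = (16 - 5)/21 = 0.523810.
Step 4: Exact two-sided p-value (enumerate n! = 5040 permutations of y under H0): p = 0.136111.
Step 5: alpha = 0.05. fail to reject H0.

tau_b = 0.5238 (C=16, D=5), p = 0.136111, fail to reject H0.


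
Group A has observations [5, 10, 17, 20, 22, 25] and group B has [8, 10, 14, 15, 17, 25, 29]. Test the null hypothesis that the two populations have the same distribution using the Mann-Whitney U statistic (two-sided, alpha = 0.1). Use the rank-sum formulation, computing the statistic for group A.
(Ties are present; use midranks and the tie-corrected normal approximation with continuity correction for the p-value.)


Step 1: Combine and sort all 13 observations; assign midranks.
sorted (value, group): (5,X), (8,Y), (10,X), (10,Y), (14,Y), (15,Y), (17,X), (17,Y), (20,X), (22,X), (25,X), (25,Y), (29,Y)
ranks: 5->1, 8->2, 10->3.5, 10->3.5, 14->5, 15->6, 17->7.5, 17->7.5, 20->9, 22->10, 25->11.5, 25->11.5, 29->13
Step 2: Rank sum for X: R1 = 1 + 3.5 + 7.5 + 9 + 10 + 11.5 = 42.5.
Step 3: U_X = R1 - n1(n1+1)/2 = 42.5 - 6*7/2 = 42.5 - 21 = 21.5.
       U_Y = n1*n2 - U_X = 42 - 21.5 = 20.5.
Step 4: Ties are present, so use the tie-corrected normal approximation (with continuity correction) for the p-value.
Step 5: p-value = 1.000000; compare to alpha = 0.1. fail to reject H0.

U_X = 21.5, p = 1.000000, fail to reject H0 at alpha = 0.1.


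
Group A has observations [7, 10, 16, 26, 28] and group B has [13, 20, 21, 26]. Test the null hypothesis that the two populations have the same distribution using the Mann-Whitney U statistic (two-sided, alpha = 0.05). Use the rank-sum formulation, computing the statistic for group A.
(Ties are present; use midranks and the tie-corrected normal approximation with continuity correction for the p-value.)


Step 1: Combine and sort all 9 observations; assign midranks.
sorted (value, group): (7,X), (10,X), (13,Y), (16,X), (20,Y), (21,Y), (26,X), (26,Y), (28,X)
ranks: 7->1, 10->2, 13->3, 16->4, 20->5, 21->6, 26->7.5, 26->7.5, 28->9
Step 2: Rank sum for X: R1 = 1 + 2 + 4 + 7.5 + 9 = 23.5.
Step 3: U_X = R1 - n1(n1+1)/2 = 23.5 - 5*6/2 = 23.5 - 15 = 8.5.
       U_Y = n1*n2 - U_X = 20 - 8.5 = 11.5.
Step 4: Ties are present, so use the tie-corrected normal approximation (with continuity correction) for the p-value.
Step 5: p-value = 0.805701; compare to alpha = 0.05. fail to reject H0.

U_X = 8.5, p = 0.805701, fail to reject H0 at alpha = 0.05.


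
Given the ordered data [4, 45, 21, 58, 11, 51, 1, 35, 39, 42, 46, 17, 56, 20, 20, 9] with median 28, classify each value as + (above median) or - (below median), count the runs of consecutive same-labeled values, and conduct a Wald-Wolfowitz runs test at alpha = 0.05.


Step 1: Compute median = 28; label A = above, B = below.
Labels in order: BABABABAAAABABBB  (n_A = 8, n_B = 8)
Step 2: Count runs R = 11.
Step 3: Under H0 (random ordering), E[R] = 2*n_A*n_B/(n_A+n_B) + 1 = 2*8*8/16 + 1 = 9.0000.
        Var[R] = 2*n_A*n_B*(2*n_A*n_B - n_A - n_B) / ((n_A+n_B)^2 * (n_A+n_B-1)) = 14336/3840 = 3.7333.
        SD[R] = 1.9322.
Step 4: Continuity-corrected z = (R - 0.5 - E[R]) / SD[R] = (11 - 0.5 - 9.0000) / 1.9322 = 0.7763.
Step 5: Two-sided p-value via normal approximation = 2*(1 - Phi(|z|)) = 0.437558.
Step 6: alpha = 0.05. fail to reject H0.

R = 11, z = 0.7763, p = 0.437558, fail to reject H0.


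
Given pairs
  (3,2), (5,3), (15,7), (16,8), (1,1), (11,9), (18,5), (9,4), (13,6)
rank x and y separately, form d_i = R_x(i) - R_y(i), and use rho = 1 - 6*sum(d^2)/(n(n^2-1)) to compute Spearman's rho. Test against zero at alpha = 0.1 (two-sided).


Step 1: Rank x and y separately (midranks; no ties here).
rank(x): 3->2, 5->3, 15->7, 16->8, 1->1, 11->5, 18->9, 9->4, 13->6
rank(y): 2->2, 3->3, 7->7, 8->8, 1->1, 9->9, 5->5, 4->4, 6->6
Step 2: d_i = R_x(i) - R_y(i); compute d_i^2.
  (2-2)^2=0, (3-3)^2=0, (7-7)^2=0, (8-8)^2=0, (1-1)^2=0, (5-9)^2=16, (9-5)^2=16, (4-4)^2=0, (6-6)^2=0
sum(d^2) = 32.
Step 3: rho = 1 - 6*32 / (9*(9^2 - 1)) = 1 - 192/720 = 0.733333.
Step 4: Under H0, t = rho * sqrt((n-2)/(1-rho^2)) = 2.8538 ~ t(7).
Step 5: Two-sided p-value from the t-distribution with 7 df = 0.024554.
Step 6: alpha = 0.1. reject H0.

rho = 0.7333, p = 0.024554, reject H0 at alpha = 0.1.


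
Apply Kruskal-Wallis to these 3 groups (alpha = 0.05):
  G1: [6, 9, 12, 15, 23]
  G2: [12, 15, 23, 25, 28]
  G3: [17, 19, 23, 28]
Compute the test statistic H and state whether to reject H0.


Step 1: Combine all N = 14 observations and assign midranks.
sorted (value, group, rank): (6,G1,1), (9,G1,2), (12,G1,3.5), (12,G2,3.5), (15,G1,5.5), (15,G2,5.5), (17,G3,7), (19,G3,8), (23,G1,10), (23,G2,10), (23,G3,10), (25,G2,12), (28,G2,13.5), (28,G3,13.5)
Step 2: Sum ranks within each group.
R_1 = 22 (n_1 = 5)
R_2 = 44.5 (n_2 = 5)
R_3 = 38.5 (n_3 = 4)
Step 3: H = 12/(N(N+1)) * sum(R_i^2/n_i) - 3(N+1)
     = 12/(14*15) * (22^2/5 + 44.5^2/5 + 38.5^2/4) - 3*15
     = 0.057143 * 863.413 - 45
     = 4.337857.
Step 4: Ties present; correction factor C = 1 - 42/(14^3 - 14) = 0.984615. Corrected H = 4.337857 / 0.984615 = 4.405636.
Step 5: Under H0, H ~ chi^2(2); p-value = 0.110491.
Step 6: alpha = 0.05. fail to reject H0.

H = 4.4056, df = 2, p = 0.110491, fail to reject H0.


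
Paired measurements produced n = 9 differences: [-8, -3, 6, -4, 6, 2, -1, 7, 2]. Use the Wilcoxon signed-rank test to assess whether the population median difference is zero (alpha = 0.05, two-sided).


Step 1: Drop any zero differences (none here) and take |d_i|.
|d| = [8, 3, 6, 4, 6, 2, 1, 7, 2]
Step 2: Midrank |d_i| (ties get averaged ranks).
ranks: |8|->9, |3|->4, |6|->6.5, |4|->5, |6|->6.5, |2|->2.5, |1|->1, |7|->8, |2|->2.5
Step 3: Attach original signs; sum ranks with positive sign and with negative sign.
W+ = 6.5 + 6.5 + 2.5 + 8 + 2.5 = 26
W- = 9 + 4 + 5 + 1 = 19
(Check: W+ + W- = 45 should equal n(n+1)/2 = 45.)
Step 4: Test statistic W = min(W+, W-) = 19.
Step 5: Ties in |d|, so use the tie-corrected normal approximation.
        E[W] = n(n+1)/4 = 9*10/4 = 22.5.
        Tie groups: |d|=2 (t=2), |d|=6 (t=2); sum(t^3 - t) = 12.
        Var[W] = n(n+1)(2n+1)/24 - sum(t^3-t)/48 = 1710/24 - 12/48 = 71.
        z = (W - E[W]) / sqrt(Var[W]) = (19 - 22.5) / 8.4261 = -0.4154.
        Two-sided p = 2*Phi(z) = 0.677868.
Step 6: alpha = 0.05. fail to reject H0.

W+ = 26, W- = 19, W = min = 19, p = 0.677868, fail to reject H0.


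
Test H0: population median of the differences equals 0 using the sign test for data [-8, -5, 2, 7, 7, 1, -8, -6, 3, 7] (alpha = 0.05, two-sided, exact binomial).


Step 1: Discard zero differences. Original n = 10; n_eff = number of nonzero differences = 10.
Nonzero differences (with sign): -8, -5, +2, +7, +7, +1, -8, -6, +3, +7
Step 2: Count signs: positive = 6, negative = 4.
Step 3: Under H0: P(positive) = 0.5, so the number of positives S ~ Bin(10, 0.5).
Step 4: Two-sided exact p-value = sum of Bin(10,0.5) probabilities at or below the observed probability = 0.753906.
Step 5: alpha = 0.05. fail to reject H0.

n_eff = 10, pos = 6, neg = 4, p = 0.753906, fail to reject H0.


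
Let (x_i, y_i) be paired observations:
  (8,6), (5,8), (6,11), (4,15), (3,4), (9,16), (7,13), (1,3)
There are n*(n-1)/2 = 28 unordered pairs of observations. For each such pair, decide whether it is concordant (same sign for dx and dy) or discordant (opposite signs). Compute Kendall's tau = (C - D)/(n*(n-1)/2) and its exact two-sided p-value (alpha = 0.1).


Step 1: Enumerate the 28 unordered pairs (i,j) with i<j and classify each by sign(x_j-x_i) * sign(y_j-y_i).
  (1,2):dx=-3,dy=+2->D; (1,3):dx=-2,dy=+5->D; (1,4):dx=-4,dy=+9->D; (1,5):dx=-5,dy=-2->C
  (1,6):dx=+1,dy=+10->C; (1,7):dx=-1,dy=+7->D; (1,8):dx=-7,dy=-3->C; (2,3):dx=+1,dy=+3->C
  (2,4):dx=-1,dy=+7->D; (2,5):dx=-2,dy=-4->C; (2,6):dx=+4,dy=+8->C; (2,7):dx=+2,dy=+5->C
  (2,8):dx=-4,dy=-5->C; (3,4):dx=-2,dy=+4->D; (3,5):dx=-3,dy=-7->C; (3,6):dx=+3,dy=+5->C
  (3,7):dx=+1,dy=+2->C; (3,8):dx=-5,dy=-8->C; (4,5):dx=-1,dy=-11->C; (4,6):dx=+5,dy=+1->C
  (4,7):dx=+3,dy=-2->D; (4,8):dx=-3,dy=-12->C; (5,6):dx=+6,dy=+12->C; (5,7):dx=+4,dy=+9->C
  (5,8):dx=-2,dy=-1->C; (6,7):dx=-2,dy=-3->C; (6,8):dx=-8,dy=-13->C; (7,8):dx=-6,dy=-10->C
Step 2: C = 21, D = 7, total pairs = 28.
Step 3: tau = (C - D)/(n(n-1)/2) = (21 - 7)/28 = 0.500000.
Step 4: Exact two-sided p-value (enumerate n! = 40320 permutations of y under H0): p = 0.108681.
Step 5: alpha = 0.1. fail to reject H0.

tau_b = 0.5000 (C=21, D=7), p = 0.108681, fail to reject H0.


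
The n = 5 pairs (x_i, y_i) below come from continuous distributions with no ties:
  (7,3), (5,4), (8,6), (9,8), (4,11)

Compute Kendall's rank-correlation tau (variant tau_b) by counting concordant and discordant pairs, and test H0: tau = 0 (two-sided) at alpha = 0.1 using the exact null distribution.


Step 1: Enumerate the 10 unordered pairs (i,j) with i<j and classify each by sign(x_j-x_i) * sign(y_j-y_i).
  (1,2):dx=-2,dy=+1->D; (1,3):dx=+1,dy=+3->C; (1,4):dx=+2,dy=+5->C; (1,5):dx=-3,dy=+8->D
  (2,3):dx=+3,dy=+2->C; (2,4):dx=+4,dy=+4->C; (2,5):dx=-1,dy=+7->D; (3,4):dx=+1,dy=+2->C
  (3,5):dx=-4,dy=+5->D; (4,5):dx=-5,dy=+3->D
Step 2: C = 5, D = 5, total pairs = 10.
Step 3: tau = (C - D)/(n(n-1)/2) = (5 - 5)/10 = 0.000000.
Step 4: Exact two-sided p-value (enumerate n! = 120 permutations of y under H0): p = 1.000000.
Step 5: alpha = 0.1. fail to reject H0.

tau_b = 0.0000 (C=5, D=5), p = 1.000000, fail to reject H0.


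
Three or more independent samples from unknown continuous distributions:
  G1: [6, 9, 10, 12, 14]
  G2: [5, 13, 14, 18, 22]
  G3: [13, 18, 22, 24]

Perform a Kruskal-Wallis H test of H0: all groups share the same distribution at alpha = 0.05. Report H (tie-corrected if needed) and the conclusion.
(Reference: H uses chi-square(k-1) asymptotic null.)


Step 1: Combine all N = 14 observations and assign midranks.
sorted (value, group, rank): (5,G2,1), (6,G1,2), (9,G1,3), (10,G1,4), (12,G1,5), (13,G2,6.5), (13,G3,6.5), (14,G1,8.5), (14,G2,8.5), (18,G2,10.5), (18,G3,10.5), (22,G2,12.5), (22,G3,12.5), (24,G3,14)
Step 2: Sum ranks within each group.
R_1 = 22.5 (n_1 = 5)
R_2 = 39 (n_2 = 5)
R_3 = 43.5 (n_3 = 4)
Step 3: H = 12/(N(N+1)) * sum(R_i^2/n_i) - 3(N+1)
     = 12/(14*15) * (22.5^2/5 + 39^2/5 + 43.5^2/4) - 3*15
     = 0.057143 * 878.513 - 45
     = 5.200714.
Step 4: Ties present; correction factor C = 1 - 24/(14^3 - 14) = 0.991209. Corrected H = 5.200714 / 0.991209 = 5.246840.
Step 5: Under H0, H ~ chi^2(2); p-value = 0.072554.
Step 6: alpha = 0.05. fail to reject H0.

H = 5.2468, df = 2, p = 0.072554, fail to reject H0.


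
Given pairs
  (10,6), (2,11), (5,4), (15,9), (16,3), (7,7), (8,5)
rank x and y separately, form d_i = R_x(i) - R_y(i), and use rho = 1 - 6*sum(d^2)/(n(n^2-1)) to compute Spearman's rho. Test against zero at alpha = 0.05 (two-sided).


Step 1: Rank x and y separately (midranks; no ties here).
rank(x): 10->5, 2->1, 5->2, 15->6, 16->7, 7->3, 8->4
rank(y): 6->4, 11->7, 4->2, 9->6, 3->1, 7->5, 5->3
Step 2: d_i = R_x(i) - R_y(i); compute d_i^2.
  (5-4)^2=1, (1-7)^2=36, (2-2)^2=0, (6-6)^2=0, (7-1)^2=36, (3-5)^2=4, (4-3)^2=1
sum(d^2) = 78.
Step 3: rho = 1 - 6*78 / (7*(7^2 - 1)) = 1 - 468/336 = -0.392857.
Step 4: Under H0, t = rho * sqrt((n-2)/(1-rho^2)) = -0.9553 ~ t(5).
Step 5: Two-sided p-value from the t-distribution with 5 df = 0.383317.
Step 6: alpha = 0.05. fail to reject H0.

rho = -0.3929, p = 0.383317, fail to reject H0 at alpha = 0.05.


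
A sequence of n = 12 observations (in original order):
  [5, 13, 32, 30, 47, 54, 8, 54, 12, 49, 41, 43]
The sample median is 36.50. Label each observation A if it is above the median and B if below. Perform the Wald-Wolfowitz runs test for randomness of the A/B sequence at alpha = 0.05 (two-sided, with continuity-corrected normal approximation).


Step 1: Compute median = 36.50; label A = above, B = below.
Labels in order: BBBBAABABAAA  (n_A = 6, n_B = 6)
Step 2: Count runs R = 6.
Step 3: Under H0 (random ordering), E[R] = 2*n_A*n_B/(n_A+n_B) + 1 = 2*6*6/12 + 1 = 7.0000.
        Var[R] = 2*n_A*n_B*(2*n_A*n_B - n_A - n_B) / ((n_A+n_B)^2 * (n_A+n_B-1)) = 4320/1584 = 2.7273.
        SD[R] = 1.6514.
Step 4: Continuity-corrected z = (R + 0.5 - E[R]) / SD[R] = (6 + 0.5 - 7.0000) / 1.6514 = -0.3028.
Step 5: Two-sided p-value via normal approximation = 2*(1 - Phi(|z|)) = 0.762069.
Step 6: alpha = 0.05. fail to reject H0.

R = 6, z = -0.3028, p = 0.762069, fail to reject H0.


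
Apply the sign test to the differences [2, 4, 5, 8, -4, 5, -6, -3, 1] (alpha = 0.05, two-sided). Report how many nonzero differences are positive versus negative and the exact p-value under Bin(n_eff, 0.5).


Step 1: Discard zero differences. Original n = 9; n_eff = number of nonzero differences = 9.
Nonzero differences (with sign): +2, +4, +5, +8, -4, +5, -6, -3, +1
Step 2: Count signs: positive = 6, negative = 3.
Step 3: Under H0: P(positive) = 0.5, so the number of positives S ~ Bin(9, 0.5).
Step 4: Two-sided exact p-value = sum of Bin(9,0.5) probabilities at or below the observed probability = 0.507812.
Step 5: alpha = 0.05. fail to reject H0.

n_eff = 9, pos = 6, neg = 3, p = 0.507812, fail to reject H0.


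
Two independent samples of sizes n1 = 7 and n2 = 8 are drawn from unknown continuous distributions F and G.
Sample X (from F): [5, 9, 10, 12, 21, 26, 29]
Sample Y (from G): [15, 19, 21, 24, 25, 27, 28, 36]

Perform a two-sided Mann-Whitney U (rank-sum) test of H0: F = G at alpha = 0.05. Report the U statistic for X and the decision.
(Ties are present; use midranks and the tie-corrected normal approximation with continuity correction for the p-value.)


Step 1: Combine and sort all 15 observations; assign midranks.
sorted (value, group): (5,X), (9,X), (10,X), (12,X), (15,Y), (19,Y), (21,X), (21,Y), (24,Y), (25,Y), (26,X), (27,Y), (28,Y), (29,X), (36,Y)
ranks: 5->1, 9->2, 10->3, 12->4, 15->5, 19->6, 21->7.5, 21->7.5, 24->9, 25->10, 26->11, 27->12, 28->13, 29->14, 36->15
Step 2: Rank sum for X: R1 = 1 + 2 + 3 + 4 + 7.5 + 11 + 14 = 42.5.
Step 3: U_X = R1 - n1(n1+1)/2 = 42.5 - 7*8/2 = 42.5 - 28 = 14.5.
       U_Y = n1*n2 - U_X = 56 - 14.5 = 41.5.
Step 4: Ties are present, so use the tie-corrected normal approximation (with continuity correction) for the p-value.
Step 5: p-value = 0.132118; compare to alpha = 0.05. fail to reject H0.

U_X = 14.5, p = 0.132118, fail to reject H0 at alpha = 0.05.
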